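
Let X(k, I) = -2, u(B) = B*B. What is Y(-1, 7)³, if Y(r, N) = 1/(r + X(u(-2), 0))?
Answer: -1/27 ≈ -0.037037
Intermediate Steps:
u(B) = B²
Y(r, N) = 1/(-2 + r) (Y(r, N) = 1/(r - 2) = 1/(-2 + r))
Y(-1, 7)³ = (1/(-2 - 1))³ = (1/(-3))³ = (-⅓)³ = -1/27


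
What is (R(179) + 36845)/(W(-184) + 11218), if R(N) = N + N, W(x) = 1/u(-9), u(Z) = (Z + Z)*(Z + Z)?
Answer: 12053772/3634633 ≈ 3.3164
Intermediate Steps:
u(Z) = 4*Z² (u(Z) = (2*Z)*(2*Z) = 4*Z²)
W(x) = 1/324 (W(x) = 1/(4*(-9)²) = 1/(4*81) = 1/324)
R(N) = 2*N
(R(179) + 36845)/(W(-184) + 11218) = (2*179 + 36845)/(1/324 + 11218) = (358 + 36845)/(3634633/324) = 37203*(324/3634633) = 12053772/3634633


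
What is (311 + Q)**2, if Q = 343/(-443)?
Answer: 18887004900/196249 ≈ 96240.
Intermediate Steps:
Q = -343/443 (Q = 343*(-1/443) = -343/443 ≈ -0.77427)
(311 + Q)**2 = (311 - 343/443)**2 = (137430/443)**2 = 18887004900/196249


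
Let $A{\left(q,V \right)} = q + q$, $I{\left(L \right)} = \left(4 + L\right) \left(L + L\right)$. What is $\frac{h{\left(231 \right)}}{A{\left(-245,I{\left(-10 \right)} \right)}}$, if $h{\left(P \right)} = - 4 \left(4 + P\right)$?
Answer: $\frac{94}{49} \approx 1.9184$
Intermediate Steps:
$I{\left(L \right)} = 2 L \left(4 + L\right)$ ($I{\left(L \right)} = \left(4 + L\right) 2 L = 2 L \left(4 + L\right)$)
$A{\left(q,V \right)} = 2 q$
$h{\left(P \right)} = -16 - 4 P$
$\frac{h{\left(231 \right)}}{A{\left(-245,I{\left(-10 \right)} \right)}} = \frac{-16 - 924}{2 \left(-245\right)} = \frac{-16 - 924}{-490} = \left(-940\right) \left(- \frac{1}{490}\right) = \frac{94}{49}$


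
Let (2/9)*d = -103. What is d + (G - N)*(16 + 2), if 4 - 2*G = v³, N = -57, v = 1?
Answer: 1179/2 ≈ 589.50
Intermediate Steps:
d = -927/2 (d = (9/2)*(-103) = -927/2 ≈ -463.50)
G = 3/2 (G = 2 - ½*1³ = 2 - ½*1 = 2 - ½ = 3/2 ≈ 1.5000)
d + (G - N)*(16 + 2) = -927/2 + (3/2 - 1*(-57))*(16 + 2) = -927/2 + (3/2 + 57)*18 = -927/2 + (117/2)*18 = -927/2 + 1053 = 1179/2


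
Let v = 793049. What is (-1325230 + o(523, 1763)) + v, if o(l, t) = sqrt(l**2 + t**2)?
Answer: -532181 + sqrt(3381698) ≈ -5.3034e+5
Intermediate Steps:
(-1325230 + o(523, 1763)) + v = (-1325230 + sqrt(523**2 + 1763**2)) + 793049 = (-1325230 + sqrt(273529 + 3108169)) + 793049 = (-1325230 + sqrt(3381698)) + 793049 = -532181 + sqrt(3381698)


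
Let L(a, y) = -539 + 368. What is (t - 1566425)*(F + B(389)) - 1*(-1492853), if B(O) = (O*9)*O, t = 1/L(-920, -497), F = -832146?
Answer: -47298667774135/57 ≈ -8.2980e+11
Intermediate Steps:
L(a, y) = -171
t = -1/171 (t = 1/(-171) = -1/171 ≈ -0.0058480)
B(O) = 9*O² (B(O) = (9*O)*O = 9*O²)
(t - 1566425)*(F + B(389)) - 1*(-1492853) = (-1/171 - 1566425)*(-832146 + 9*389²) - 1*(-1492853) = -267858676*(-832146 + 9*151321)/171 + 1492853 = -267858676*(-832146 + 1361889)/171 + 1492853 = -267858676/171*529743 + 1492853 = -47298752866756/57 + 1492853 = -47298667774135/57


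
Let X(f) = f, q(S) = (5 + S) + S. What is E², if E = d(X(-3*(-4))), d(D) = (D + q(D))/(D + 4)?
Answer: 1681/256 ≈ 6.5664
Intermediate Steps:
q(S) = 5 + 2*S
d(D) = (5 + 3*D)/(4 + D) (d(D) = (D + (5 + 2*D))/(D + 4) = (5 + 3*D)/(4 + D))
E = 41/16 (E = (5 + 3*(-3*(-4)))/(4 - 3*(-4)) = (5 + 3*12)/(4 + 12) = (5 + 36)/16 = (1/16)*41 = 41/16 ≈ 2.5625)
E² = (41/16)² = 1681/256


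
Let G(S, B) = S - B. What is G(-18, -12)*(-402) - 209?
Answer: 2203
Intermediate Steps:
G(-18, -12)*(-402) - 209 = (-18 - 1*(-12))*(-402) - 209 = (-18 + 12)*(-402) - 209 = -6*(-402) - 209 = 2412 - 209 = 2203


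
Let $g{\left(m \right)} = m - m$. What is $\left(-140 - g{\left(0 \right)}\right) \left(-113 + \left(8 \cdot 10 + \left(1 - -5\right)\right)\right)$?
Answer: $3780$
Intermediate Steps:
$g{\left(m \right)} = 0$
$\left(-140 - g{\left(0 \right)}\right) \left(-113 + \left(8 \cdot 10 + \left(1 - -5\right)\right)\right) = \left(-140 - 0\right) \left(-113 + \left(8 \cdot 10 + \left(1 - -5\right)\right)\right) = \left(-140 + 0\right) \left(-113 + \left(80 + \left(1 + 5\right)\right)\right) = - 140 \left(-113 + \left(80 + 6\right)\right) = - 140 \left(-113 + 86\right) = \left(-140\right) \left(-27\right) = 3780$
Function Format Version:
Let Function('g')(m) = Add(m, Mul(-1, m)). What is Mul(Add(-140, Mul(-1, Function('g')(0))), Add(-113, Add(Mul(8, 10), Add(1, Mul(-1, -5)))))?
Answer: 3780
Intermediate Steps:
Function('g')(m) = 0
Mul(Add(-140, Mul(-1, Function('g')(0))), Add(-113, Add(Mul(8, 10), Add(1, Mul(-1, -5))))) = Mul(Add(-140, Mul(-1, 0)), Add(-113, Add(Mul(8, 10), Add(1, Mul(-1, -5))))) = Mul(Add(-140, 0), Add(-113, Add(80, Add(1, 5)))) = Mul(-140, Add(-113, Add(80, 6))) = Mul(-140, Add(-113, 86)) = Mul(-140, -27) = 3780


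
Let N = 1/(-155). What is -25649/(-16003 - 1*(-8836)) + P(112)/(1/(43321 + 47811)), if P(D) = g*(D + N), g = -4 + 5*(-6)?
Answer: -385488939451469/1110885 ≈ -3.4701e+8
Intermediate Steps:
g = -34 (g = -4 - 30 = -34)
N = -1/155 ≈ -0.0064516
P(D) = 34/155 - 34*D (P(D) = -34*(D - 1/155) = -34*(-1/155 + D) = 34/155 - 34*D)
-25649/(-16003 - 1*(-8836)) + P(112)/(1/(43321 + 47811)) = -25649/(-16003 - 1*(-8836)) + (34/155 - 34*112)/(1/(43321 + 47811)) = -25649/(-16003 + 8836) + (34/155 - 3808)/(1/91132) = -25649/(-7167) - 590206/(155*1/91132) = -25649*(-1/7167) - 590206/155*91132 = 25649/7167 - 53786653192/155 = -385488939451469/1110885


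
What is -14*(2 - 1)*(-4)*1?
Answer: 56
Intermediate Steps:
-14*(2 - 1)*(-4)*1 = -14*(-4)*1 = 56*1 = 56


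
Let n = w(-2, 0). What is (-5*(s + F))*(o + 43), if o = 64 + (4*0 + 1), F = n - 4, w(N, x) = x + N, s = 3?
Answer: 1620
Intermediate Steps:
w(N, x) = N + x
n = -2 (n = -2 + 0 = -2)
F = -6 (F = -2 - 4 = -6)
o = 65 (o = 64 + (0 + 1) = 64 + 1 = 65)
(-5*(s + F))*(o + 43) = (-5*(3 - 6))*(65 + 43) = -5*(-3)*108 = 15*108 = 1620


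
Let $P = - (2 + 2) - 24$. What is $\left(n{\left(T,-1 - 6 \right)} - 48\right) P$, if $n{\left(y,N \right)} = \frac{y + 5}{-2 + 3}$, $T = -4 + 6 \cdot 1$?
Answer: $1148$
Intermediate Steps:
$T = 2$ ($T = -4 + 6 = 2$)
$n{\left(y,N \right)} = 5 + y$ ($n{\left(y,N \right)} = \frac{5 + y}{1} = \left(5 + y\right) 1 = 5 + y$)
$P = -28$ ($P = \left(-1\right) 4 - 24 = -4 - 24 = -28$)
$\left(n{\left(T,-1 - 6 \right)} - 48\right) P = \left(\left(5 + 2\right) - 48\right) \left(-28\right) = \left(7 - 48\right) \left(-28\right) = \left(-41\right) \left(-28\right) = 1148$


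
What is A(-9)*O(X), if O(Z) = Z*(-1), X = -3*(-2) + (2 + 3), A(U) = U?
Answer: 99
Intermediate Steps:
X = 11 (X = 6 + 5 = 11)
O(Z) = -Z
A(-9)*O(X) = -(-9)*11 = -9*(-11) = 99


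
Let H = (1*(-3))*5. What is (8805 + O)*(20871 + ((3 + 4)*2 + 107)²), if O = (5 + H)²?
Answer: 316234360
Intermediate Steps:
H = -15 (H = -3*5 = -15)
O = 100 (O = (5 - 15)² = (-10)² = 100)
(8805 + O)*(20871 + ((3 + 4)*2 + 107)²) = (8805 + 100)*(20871 + ((3 + 4)*2 + 107)²) = 8905*(20871 + (7*2 + 107)²) = 8905*(20871 + (14 + 107)²) = 8905*(20871 + 121²) = 8905*(20871 + 14641) = 8905*35512 = 316234360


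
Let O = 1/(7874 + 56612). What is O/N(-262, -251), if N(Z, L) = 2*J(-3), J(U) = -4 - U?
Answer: -1/128972 ≈ -7.7536e-6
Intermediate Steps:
N(Z, L) = -2 (N(Z, L) = 2*(-4 - 1*(-3)) = 2*(-4 + 3) = 2*(-1) = -2)
O = 1/64486 ≈ 1.5507e-5
O/N(-262, -251) = (1/64486)/(-2) = (1/64486)*(-½) = -1/128972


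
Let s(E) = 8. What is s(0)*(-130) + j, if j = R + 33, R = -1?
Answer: -1008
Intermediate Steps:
j = 32 (j = -1 + 33 = 32)
s(0)*(-130) + j = 8*(-130) + 32 = -1040 + 32 = -1008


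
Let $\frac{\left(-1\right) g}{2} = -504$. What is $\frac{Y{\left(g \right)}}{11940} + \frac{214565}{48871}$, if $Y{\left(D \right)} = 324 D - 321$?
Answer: $\frac{6169032047}{194506580} \approx 31.716$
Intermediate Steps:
$g = 1008$ ($g = \left(-2\right) \left(-504\right) = 1008$)
$Y{\left(D \right)} = -321 + 324 D$
$\frac{Y{\left(g \right)}}{11940} + \frac{214565}{48871} = \frac{-321 + 324 \cdot 1008}{11940} + \frac{214565}{48871} = \left(-321 + 326592\right) \frac{1}{11940} + 214565 \cdot \frac{1}{48871} = 326271 \cdot \frac{1}{11940} + \frac{214565}{48871} = \frac{108757}{3980} + \frac{214565}{48871} = \frac{6169032047}{194506580}$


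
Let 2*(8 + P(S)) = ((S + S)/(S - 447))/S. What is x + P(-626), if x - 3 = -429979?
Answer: -461372833/1073 ≈ -4.2998e+5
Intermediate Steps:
x = -429976 (x = 3 - 429979 = -429976)
P(S) = -8 + 1/(-447 + S) (P(S) = -8 + (((S + S)/(S - 447))/S)/2 = -8 + (((2*S)/(-447 + S))/S)/2 = -8 + ((2*S/(-447 + S))/S)/2 = -8 + (2/(-447 + S))/2 = -8 + 1/(-447 + S))
x + P(-626) = -429976 + (3577 - 8*(-626))/(-447 - 626) = -429976 + (3577 + 5008)/(-1073) = -429976 - 1/1073*8585 = -429976 - 8585/1073 = -461372833/1073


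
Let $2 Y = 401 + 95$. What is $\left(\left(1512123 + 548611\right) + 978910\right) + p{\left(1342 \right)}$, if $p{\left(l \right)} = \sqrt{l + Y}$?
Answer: $3039644 + \sqrt{1590} \approx 3.0397 \cdot 10^{6}$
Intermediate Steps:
$Y = 248$ ($Y = \frac{401 + 95}{2} = \frac{1}{2} \cdot 496 = 248$)
$p{\left(l \right)} = \sqrt{248 + l}$ ($p{\left(l \right)} = \sqrt{l + 248} = \sqrt{248 + l}$)
$\left(\left(1512123 + 548611\right) + 978910\right) + p{\left(1342 \right)} = \left(\left(1512123 + 548611\right) + 978910\right) + \sqrt{248 + 1342} = \left(2060734 + 978910\right) + \sqrt{1590} = 3039644 + \sqrt{1590}$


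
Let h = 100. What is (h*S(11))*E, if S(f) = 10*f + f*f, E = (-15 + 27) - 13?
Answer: -23100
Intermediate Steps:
E = -1 (E = 12 - 13 = -1)
S(f) = f² + 10*f (S(f) = 10*f + f² = f² + 10*f)
(h*S(11))*E = (100*(11*(10 + 11)))*(-1) = (100*(11*21))*(-1) = (100*231)*(-1) = 23100*(-1) = -23100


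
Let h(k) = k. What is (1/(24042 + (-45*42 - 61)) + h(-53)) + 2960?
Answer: 64218538/22091 ≈ 2907.0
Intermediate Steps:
(1/(24042 + (-45*42 - 61)) + h(-53)) + 2960 = (1/(24042 + (-45*42 - 61)) - 53) + 2960 = (1/(24042 + (-1890 - 61)) - 53) + 2960 = (1/(24042 - 1951) - 53) + 2960 = (1/22091 - 53) + 2960 = -1170822/22091 + 2960 = 64218538/22091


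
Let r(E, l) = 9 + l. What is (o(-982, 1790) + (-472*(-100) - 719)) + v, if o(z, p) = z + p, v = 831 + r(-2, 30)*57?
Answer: 50343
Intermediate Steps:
v = 3054 (v = 831 + (9 + 30)*57 = 831 + 39*57 = 831 + 2223 = 3054)
o(z, p) = p + z
(o(-982, 1790) + (-472*(-100) - 719)) + v = ((1790 - 982) + (-472*(-100) - 719)) + 3054 = (808 + (47200 - 719)) + 3054 = (808 + 46481) + 3054 = 47289 + 3054 = 50343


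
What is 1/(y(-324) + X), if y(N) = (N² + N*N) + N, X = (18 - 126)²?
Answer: 1/221292 ≈ 4.5189e-6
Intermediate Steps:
X = 11664 (X = (-108)² = 11664)
y(N) = N + 2*N² (y(N) = (N² + N²) + N = 2*N² + N = N + 2*N²)
1/(y(-324) + X) = 1/(-324*(1 + 2*(-324)) + 11664) = 1/(-324*(1 - 648) + 11664) = 1/(-324*(-647) + 11664) = 1/(209628 + 11664) = 1/221292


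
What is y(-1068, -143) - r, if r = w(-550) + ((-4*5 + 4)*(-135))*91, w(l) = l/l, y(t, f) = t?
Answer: -197629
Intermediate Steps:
w(l) = 1
r = 196561 (r = 1 + ((-4*5 + 4)*(-135))*91 = 1 + ((-20 + 4)*(-135))*91 = 1 - 16*(-135)*91 = 1 + 2160*91 = 1 + 196560 = 196561)
y(-1068, -143) - r = -1068 - 1*196561 = -1068 - 196561 = -197629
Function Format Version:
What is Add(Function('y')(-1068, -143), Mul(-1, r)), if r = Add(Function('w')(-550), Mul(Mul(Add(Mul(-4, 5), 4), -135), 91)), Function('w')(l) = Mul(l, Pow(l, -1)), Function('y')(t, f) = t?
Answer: -197629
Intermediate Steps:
Function('w')(l) = 1
r = 196561 (r = Add(1, Mul(Mul(Add(Mul(-4, 5), 4), -135), 91)) = Add(1, Mul(Mul(Add(-20, 4), -135), 91)) = Add(1, Mul(Mul(-16, -135), 91)) = Add(1, Mul(2160, 91)) = Add(1, 196560) = 196561)
Add(Function('y')(-1068, -143), Mul(-1, r)) = Add(-1068, Mul(-1, 196561)) = Add(-1068, -196561) = -197629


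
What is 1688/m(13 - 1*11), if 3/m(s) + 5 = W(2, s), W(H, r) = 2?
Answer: -1688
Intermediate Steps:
m(s) = -1 (m(s) = 3/(-5 + 2) = 3/(-3) = 3*(-1/3) = -1)
1688/m(13 - 1*11) = 1688/(-1) = 1688*(-1) = -1688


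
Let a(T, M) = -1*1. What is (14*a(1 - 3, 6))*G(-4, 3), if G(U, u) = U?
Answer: 56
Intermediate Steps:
a(T, M) = -1
(14*a(1 - 3, 6))*G(-4, 3) = (14*(-1))*(-4) = -14*(-4) = 56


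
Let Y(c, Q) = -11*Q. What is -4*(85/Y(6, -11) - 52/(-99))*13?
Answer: -69524/1089 ≈ -63.842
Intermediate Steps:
-4*(85/Y(6, -11) - 52/(-99))*13 = -4*(85/((-11*(-11))) - 52/(-99))*13 = -4*(85/121 - 52*(-1/99))*13 = -4*(85*(1/121) + 52/99)*13 = -4*(85/121 + 52/99)*13 = -5348*13/1089 = -4*17381/1089 = -69524/1089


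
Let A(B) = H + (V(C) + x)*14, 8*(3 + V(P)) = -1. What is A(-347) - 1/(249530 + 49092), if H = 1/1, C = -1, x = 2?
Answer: -8809351/597244 ≈ -14.750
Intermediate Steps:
V(P) = -25/8 (V(P) = -3 + (⅛)*(-1) = -3 - ⅛ = -25/8)
H = 1
A(B) = -59/4 (A(B) = 1 + (-25/8 + 2)*14 = 1 - 9/8*14 = 1 - 63/4 = -59/4)
A(-347) - 1/(249530 + 49092) = -59/4 - 1/(249530 + 49092) = -59/4 - 1/298622 = -8809351/597244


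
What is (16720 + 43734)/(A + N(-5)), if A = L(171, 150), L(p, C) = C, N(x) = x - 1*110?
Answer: 60454/35 ≈ 1727.3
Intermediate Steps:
N(x) = -110 + x (N(x) = x - 110 = -110 + x)
A = 150
(16720 + 43734)/(A + N(-5)) = (16720 + 43734)/(150 + (-110 - 5)) = 60454/(150 - 115) = 60454/35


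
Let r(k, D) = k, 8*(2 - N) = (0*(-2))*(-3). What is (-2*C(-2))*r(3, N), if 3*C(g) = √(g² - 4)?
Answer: 0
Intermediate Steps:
N = 2 (N = 2 - 0*(-2)*(-3)/8 = 2 - 0*(-3) = 2 - ⅛*0 = 2 + 0 = 2)
C(g) = √(-4 + g²)/3 (C(g) = √(g² - 4)/3 = √(-4 + g²)/3)
(-2*C(-2))*r(3, N) = -2*√(-4 + (-2)²)/3*3 = -2*√(-4 + 4)/3*3 = -2*√0/3*3 = -2*0/3*3 = -2*0*3 = 0*3 = 0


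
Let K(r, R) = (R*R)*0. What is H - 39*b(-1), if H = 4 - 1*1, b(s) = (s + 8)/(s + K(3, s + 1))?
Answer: 276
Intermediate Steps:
K(r, R) = 0 (K(r, R) = R**2*0 = 0)
b(s) = (8 + s)/s (b(s) = (s + 8)/(s + 0) = (8 + s)/s)
H = 3 (H = 4 - 1 = 3)
H - 39*b(-1) = 3 - 39*(8 - 1)/(-1) = 3 - (-39)*7 = 3 - 39*(-7) = 3 + 273 = 276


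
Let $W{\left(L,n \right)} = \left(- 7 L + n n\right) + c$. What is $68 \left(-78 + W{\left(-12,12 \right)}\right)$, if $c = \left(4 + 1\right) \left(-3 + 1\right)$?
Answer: $9520$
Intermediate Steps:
$c = -10$ ($c = 5 \left(-2\right) = -10$)
$W{\left(L,n \right)} = -10 + n^{2} - 7 L$ ($W{\left(L,n \right)} = \left(- 7 L + n n\right) - 10 = \left(- 7 L + n^{2}\right) - 10 = \left(n^{2} - 7 L\right) - 10 = -10 + n^{2} - 7 L$)
$68 \left(-78 + W{\left(-12,12 \right)}\right) = 68 \left(-78 - \left(-74 - 144\right)\right) = 68 \left(-78 + \left(-10 + 144 + 84\right)\right) = 68 \left(-78 + 218\right) = 68 \cdot 140 = 9520$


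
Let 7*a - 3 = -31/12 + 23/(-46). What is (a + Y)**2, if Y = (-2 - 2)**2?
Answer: 1803649/7056 ≈ 255.62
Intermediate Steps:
a = -1/84 (a = 3/7 + (-31/12 + 23/(-46))/7 = 3/7 + (-31*1/12 + 23*(-1/46))/7 = 3/7 + (-31/12 - 1/2)/7 = 3/7 + (1/7)*(-37/12) = 3/7 - 37/84 = -1/84 ≈ -0.011905)
Y = 16 (Y = (-4)**2 = 16)
(a + Y)**2 = (-1/84 + 16)**2 = (1343/84)**2 = 1803649/7056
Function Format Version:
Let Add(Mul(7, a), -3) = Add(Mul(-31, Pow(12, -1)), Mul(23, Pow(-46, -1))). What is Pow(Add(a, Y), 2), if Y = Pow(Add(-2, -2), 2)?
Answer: Rational(1803649, 7056) ≈ 255.62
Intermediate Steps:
a = Rational(-1, 84) (a = Add(Rational(3, 7), Mul(Rational(1, 7), Add(Mul(-31, Pow(12, -1)), Mul(23, Pow(-46, -1))))) = Add(Rational(3, 7), Mul(Rational(1, 7), Add(Mul(-31, Rational(1, 12)), Mul(23, Rational(-1, 46))))) = Add(Rational(3, 7), Mul(Rational(1, 7), Add(Rational(-31, 12), Rational(-1, 2)))) = Add(Rational(3, 7), Mul(Rational(1, 7), Rational(-37, 12))) = Add(Rational(3, 7), Rational(-37, 84)) = Rational(-1, 84) ≈ -0.011905)
Y = 16 (Y = Pow(-4, 2) = 16)
Pow(Add(a, Y), 2) = Pow(Add(Rational(-1, 84), 16), 2) = Pow(Rational(1343, 84), 2) = Rational(1803649, 7056)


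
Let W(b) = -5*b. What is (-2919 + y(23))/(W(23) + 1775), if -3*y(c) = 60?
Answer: -2939/1660 ≈ -1.7705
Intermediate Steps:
y(c) = -20 (y(c) = -1/3*60 = -20)
(-2919 + y(23))/(W(23) + 1775) = (-2919 - 20)/(-5*23 + 1775) = -2939/(-115 + 1775) = -2939/1660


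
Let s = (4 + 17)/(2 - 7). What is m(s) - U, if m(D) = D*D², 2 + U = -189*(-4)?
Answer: -103511/125 ≈ -828.09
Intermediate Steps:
U = 754 (U = -2 - 189*(-4) = -2 + 756 = 754)
s = -21/5 (s = 21/(-5) = 21*(-⅕) = -21/5 ≈ -4.2000)
m(D) = D³
m(s) - U = (-21/5)³ - 1*754 = -9261/125 - 754 = -103511/125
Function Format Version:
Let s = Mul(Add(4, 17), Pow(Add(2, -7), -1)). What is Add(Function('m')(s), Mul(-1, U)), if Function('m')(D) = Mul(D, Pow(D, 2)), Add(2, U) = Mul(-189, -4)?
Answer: Rational(-103511, 125) ≈ -828.09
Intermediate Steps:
U = 754 (U = Add(-2, Mul(-189, -4)) = Add(-2, 756) = 754)
s = Rational(-21, 5) (s = Mul(21, Pow(-5, -1)) = Mul(21, Rational(-1, 5)) = Rational(-21, 5) ≈ -4.2000)
Function('m')(D) = Pow(D, 3)
Add(Function('m')(s), Mul(-1, U)) = Add(Pow(Rational(-21, 5), 3), Mul(-1, 754)) = Add(Rational(-9261, 125), -754) = Rational(-103511, 125)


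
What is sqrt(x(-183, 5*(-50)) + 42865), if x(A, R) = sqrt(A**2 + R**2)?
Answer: sqrt(42865 + sqrt(95989)) ≈ 207.79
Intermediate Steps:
sqrt(x(-183, 5*(-50)) + 42865) = sqrt(sqrt((-183)**2 + (5*(-50))**2) + 42865) = sqrt(sqrt(33489 + (-250)**2) + 42865) = sqrt(sqrt(33489 + 62500) + 42865) = sqrt(sqrt(95989) + 42865) = sqrt(42865 + sqrt(95989))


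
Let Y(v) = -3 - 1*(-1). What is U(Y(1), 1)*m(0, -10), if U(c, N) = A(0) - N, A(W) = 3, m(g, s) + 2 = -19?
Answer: -42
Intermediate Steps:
m(g, s) = -21 (m(g, s) = -2 - 19 = -21)
Y(v) = -2 (Y(v) = -3 + 1 = -2)
U(c, N) = 3 - N
U(Y(1), 1)*m(0, -10) = (3 - 1*1)*(-21) = (3 - 1)*(-21) = 2*(-21) = -42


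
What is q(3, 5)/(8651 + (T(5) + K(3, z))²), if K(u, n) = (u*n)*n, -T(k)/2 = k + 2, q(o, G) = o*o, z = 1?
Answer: 3/2924 ≈ 0.0010260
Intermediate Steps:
q(o, G) = o²
T(k) = -4 - 2*k (T(k) = -2*(k + 2) = -2*(2 + k) = -4 - 2*k)
K(u, n) = u*n² (K(u, n) = (n*u)*n = u*n²)
q(3, 5)/(8651 + (T(5) + K(3, z))²) = 3²/(8651 + ((-4 - 2*5) + 3*1²)²) = 9/(8651 + ((-4 - 10) + 3*1)²) = 9/(8651 + (-14 + 3)²) = 9/(8651 + (-11)²) = 9/(8651 + 121) = 9/8772 = 9*(1/8772) = 3/2924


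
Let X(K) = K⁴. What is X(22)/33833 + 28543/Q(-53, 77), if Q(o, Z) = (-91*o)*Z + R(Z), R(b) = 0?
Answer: 87961580295/12564595043 ≈ 7.0007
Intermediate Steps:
Q(o, Z) = -91*Z*o (Q(o, Z) = (-91*o)*Z + 0 = -91*Z*o + 0 = -91*Z*o)
X(22)/33833 + 28543/Q(-53, 77) = 22⁴/33833 + 28543/((-91*77*(-53))) = 234256*(1/33833) + 28543/371371 = 234256/33833 + 28543*(1/371371) = 234256/33833 + 28543/371371 = 87961580295/12564595043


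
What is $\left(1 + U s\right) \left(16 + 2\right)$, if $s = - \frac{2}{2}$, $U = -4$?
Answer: $90$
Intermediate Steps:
$s = -1$ ($s = \left(-2\right) \frac{1}{2} = -1$)
$\left(1 + U s\right) \left(16 + 2\right) = \left(1 - -4\right) \left(16 + 2\right) = \left(1 + 4\right) 18 = 5 \cdot 18 = 90$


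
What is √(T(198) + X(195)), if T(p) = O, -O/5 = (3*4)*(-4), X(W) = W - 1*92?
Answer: 7*√7 ≈ 18.520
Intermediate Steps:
X(W) = -92 + W (X(W) = W - 92 = -92 + W)
O = 240 (O = -5*3*4*(-4) = -60*(-4) = -5*(-48) = 240)
T(p) = 240
√(T(198) + X(195)) = √(240 + (-92 + 195)) = √(240 + 103) = √343 = 7*√7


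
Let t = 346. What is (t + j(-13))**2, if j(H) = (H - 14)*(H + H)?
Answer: 1098304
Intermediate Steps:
j(H) = 2*H*(-14 + H) (j(H) = (-14 + H)*(2*H) = 2*H*(-14 + H))
(t + j(-13))**2 = (346 + 2*(-13)*(-14 - 13))**2 = (346 + 2*(-13)*(-27))**2 = (346 + 702)**2 = 1048**2 = 1098304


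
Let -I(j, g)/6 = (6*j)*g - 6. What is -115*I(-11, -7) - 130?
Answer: 314510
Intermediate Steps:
I(j, g) = 36 - 36*g*j (I(j, g) = -6*((6*j)*g - 6) = -6*(6*g*j - 6) = -6*(-6 + 6*g*j) = 36 - 36*g*j)
-115*I(-11, -7) - 130 = -115*(36 - 36*(-7)*(-11)) - 130 = -115*(36 - 2772) - 130 = -115*(-2736) - 130 = 314640 - 130 = 314510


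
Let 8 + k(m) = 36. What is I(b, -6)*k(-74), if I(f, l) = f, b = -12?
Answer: -336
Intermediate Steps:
k(m) = 28 (k(m) = -8 + 36 = 28)
I(b, -6)*k(-74) = -12*28 = -336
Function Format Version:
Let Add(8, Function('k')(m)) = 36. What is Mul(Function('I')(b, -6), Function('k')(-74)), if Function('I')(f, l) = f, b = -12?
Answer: -336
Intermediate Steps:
Function('k')(m) = 28 (Function('k')(m) = Add(-8, 36) = 28)
Mul(Function('I')(b, -6), Function('k')(-74)) = Mul(-12, 28) = -336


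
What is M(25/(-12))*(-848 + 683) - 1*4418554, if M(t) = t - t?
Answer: -4418554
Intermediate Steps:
M(t) = 0
M(25/(-12))*(-848 + 683) - 1*4418554 = 0*(-848 + 683) - 1*4418554 = 0*(-165) - 4418554 = 0 - 4418554 = -4418554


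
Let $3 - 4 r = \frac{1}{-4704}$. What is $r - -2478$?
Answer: $\frac{46640161}{18816} \approx 2478.8$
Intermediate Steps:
$r = \frac{14113}{18816}$ ($r = \frac{3}{4} - \frac{1}{4 \left(-4704\right)} = \frac{3}{4} - - \frac{1}{18816} = \frac{3}{4} + \frac{1}{18816} = \frac{14113}{18816} \approx 0.75005$)
$r - -2478 = \frac{14113}{18816} - -2478 = \frac{14113}{18816} + 2478 = \frac{46640161}{18816}$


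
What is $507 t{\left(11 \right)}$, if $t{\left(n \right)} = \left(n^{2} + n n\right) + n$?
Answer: $128271$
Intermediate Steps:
$t{\left(n \right)} = n + 2 n^{2}$ ($t{\left(n \right)} = \left(n^{2} + n^{2}\right) + n = 2 n^{2} + n = n + 2 n^{2}$)
$507 t{\left(11 \right)} = 507 \cdot 11 \left(1 + 2 \cdot 11\right) = 507 \cdot 11 \left(1 + 22\right) = 507 \cdot 11 \cdot 23 = 507 \cdot 253 = 128271$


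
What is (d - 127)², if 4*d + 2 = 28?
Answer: 58081/4 ≈ 14520.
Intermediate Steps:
d = 13/2 (d = -½ + (¼)*28 = -½ + 7 = 13/2 ≈ 6.5000)
(d - 127)² = (13/2 - 127)² = (-241/2)² = 58081/4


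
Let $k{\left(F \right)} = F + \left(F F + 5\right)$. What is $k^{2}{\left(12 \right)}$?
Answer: $25921$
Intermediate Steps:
$k{\left(F \right)} = 5 + F + F^{2}$ ($k{\left(F \right)} = F + \left(F^{2} + 5\right) = F + \left(5 + F^{2}\right) = 5 + F + F^{2}$)
$k^{2}{\left(12 \right)} = \left(5 + 12 + 12^{2}\right)^{2} = \left(5 + 12 + 144\right)^{2} = 161^{2} = 25921$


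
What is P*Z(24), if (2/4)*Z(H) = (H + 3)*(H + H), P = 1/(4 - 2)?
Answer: 1296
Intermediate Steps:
P = 1/2 ≈ 0.50000
Z(H) = 4*H*(3 + H) (Z(H) = 2*((H + 3)*(H + H)) = 2*((3 + H)*(2*H)) = 2*(2*H*(3 + H)) = 4*H*(3 + H))
P*Z(24) = (4*24*(3 + 24))/2 = (4*24*27)/2 = (1/2)*2592 = 1296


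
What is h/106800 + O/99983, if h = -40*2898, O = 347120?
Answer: 106176611/44492435 ≈ 2.3864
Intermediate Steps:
h = -115920
h/106800 + O/99983 = -115920/106800 + 347120/99983 = -115920*1/106800 + 347120*(1/99983) = -483/445 + 347120/99983 = 106176611/44492435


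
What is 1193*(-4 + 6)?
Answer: 2386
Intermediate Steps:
1193*(-4 + 6) = 1193*2 = 2386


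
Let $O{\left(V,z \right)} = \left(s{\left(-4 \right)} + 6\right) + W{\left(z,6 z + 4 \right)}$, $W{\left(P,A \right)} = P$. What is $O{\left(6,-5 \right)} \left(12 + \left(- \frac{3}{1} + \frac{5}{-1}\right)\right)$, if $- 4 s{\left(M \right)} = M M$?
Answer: $-12$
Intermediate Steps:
$s{\left(M \right)} = - \frac{M^{2}}{4}$ ($s{\left(M \right)} = - \frac{M M}{4} = - \frac{M^{2}}{4}$)
$O{\left(V,z \right)} = 2 + z$ ($O{\left(V,z \right)} = \left(- \frac{\left(-4\right)^{2}}{4} + 6\right) + z = \left(\left(- \frac{1}{4}\right) 16 + 6\right) + z = \left(-4 + 6\right) + z = 2 + z$)
$O{\left(6,-5 \right)} \left(12 + \left(- \frac{3}{1} + \frac{5}{-1}\right)\right) = \left(2 - 5\right) \left(12 + \left(- \frac{3}{1} + \frac{5}{-1}\right)\right) = - 3 \left(12 + \left(\left(-3\right) 1 + 5 \left(-1\right)\right)\right) = - 3 \left(12 - 8\right) = \left(-3\right) 4 = -12$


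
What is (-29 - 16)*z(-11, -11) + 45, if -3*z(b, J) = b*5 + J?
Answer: -945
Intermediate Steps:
z(b, J) = -5*b/3 - J/3 (z(b, J) = -(b*5 + J)/3 = -(5*b + J)/3 = -(J + 5*b)/3 = -5*b/3 - J/3)
(-29 - 16)*z(-11, -11) + 45 = (-29 - 16)*(-5/3*(-11) - ⅓*(-11)) + 45 = -45*(55/3 + 11/3) + 45 = -45*22 + 45 = -990 + 45 = -945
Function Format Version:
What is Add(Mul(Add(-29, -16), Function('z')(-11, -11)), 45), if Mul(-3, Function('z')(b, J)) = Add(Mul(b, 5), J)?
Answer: -945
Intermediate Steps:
Function('z')(b, J) = Add(Mul(Rational(-5, 3), b), Mul(Rational(-1, 3), J)) (Function('z')(b, J) = Mul(Rational(-1, 3), Add(Mul(b, 5), J)) = Mul(Rational(-1, 3), Add(Mul(5, b), J)) = Mul(Rational(-1, 3), Add(J, Mul(5, b))) = Add(Mul(Rational(-5, 3), b), Mul(Rational(-1, 3), J)))
Add(Mul(Add(-29, -16), Function('z')(-11, -11)), 45) = Add(Mul(Add(-29, -16), Add(Mul(Rational(-5, 3), -11), Mul(Rational(-1, 3), -11))), 45) = Add(Mul(-45, Add(Rational(55, 3), Rational(11, 3))), 45) = Add(Mul(-45, 22), 45) = Add(-990, 45) = -945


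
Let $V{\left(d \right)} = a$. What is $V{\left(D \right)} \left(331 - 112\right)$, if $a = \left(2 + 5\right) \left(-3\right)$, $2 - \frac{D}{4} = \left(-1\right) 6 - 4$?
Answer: $-4599$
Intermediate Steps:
$D = 48$ ($D = 8 - 4 \left(\left(-1\right) 6 - 4\right) = 8 - 4 \left(-6 - 4\right) = 8 - -40 = 8 + 40 = 48$)
$a = -21$ ($a = 7 \left(-3\right) = -21$)
$V{\left(d \right)} = -21$
$V{\left(D \right)} \left(331 - 112\right) = - 21 \left(331 - 112\right) = \left(-21\right) 219 = -4599$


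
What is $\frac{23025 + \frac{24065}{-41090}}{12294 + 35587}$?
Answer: $\frac{189214637}{393486058} \approx 0.48087$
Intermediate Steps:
$\frac{23025 + \frac{24065}{-41090}}{12294 + 35587} = \frac{23025 + 24065 \left(- \frac{1}{41090}\right)}{47881} = \left(23025 - \frac{4813}{8218}\right) \frac{1}{47881} = \frac{189214637}{8218} \cdot \frac{1}{47881} = \frac{189214637}{393486058}$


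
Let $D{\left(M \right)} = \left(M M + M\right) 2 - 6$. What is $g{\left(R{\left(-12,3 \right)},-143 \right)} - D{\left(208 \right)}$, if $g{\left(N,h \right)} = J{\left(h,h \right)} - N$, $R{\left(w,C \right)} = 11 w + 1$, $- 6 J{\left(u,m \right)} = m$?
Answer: $- \frac{520699}{6} \approx -86783.0$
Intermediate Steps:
$J{\left(u,m \right)} = - \frac{m}{6}$
$R{\left(w,C \right)} = 1 + 11 w$
$g{\left(N,h \right)} = - N - \frac{h}{6}$ ($g{\left(N,h \right)} = - \frac{h}{6} - N = - N - \frac{h}{6}$)
$D{\left(M \right)} = -6 + 2 M + 2 M^{2}$ ($D{\left(M \right)} = \left(M^{2} + M\right) 2 - 6 = \left(M + M^{2}\right) 2 - 6 = \left(2 M + 2 M^{2}\right) - 6 = -6 + 2 M + 2 M^{2}$)
$g{\left(R{\left(-12,3 \right)},-143 \right)} - D{\left(208 \right)} = \left(- (1 + 11 \left(-12\right)) - - \frac{143}{6}\right) - \left(-6 + 2 \cdot 208 + 2 \cdot 208^{2}\right) = \left(- (1 - 132) + \frac{143}{6}\right) - \left(-6 + 416 + 2 \cdot 43264\right) = \left(\left(-1\right) \left(-131\right) + \frac{143}{6}\right) - \left(-6 + 416 + 86528\right) = \left(131 + \frac{143}{6}\right) - 86938 = \frac{929}{6} - 86938 = - \frac{520699}{6}$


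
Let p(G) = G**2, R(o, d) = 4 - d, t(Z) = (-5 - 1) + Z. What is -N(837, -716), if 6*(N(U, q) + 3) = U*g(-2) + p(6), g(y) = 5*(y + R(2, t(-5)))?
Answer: -18141/2 ≈ -9070.5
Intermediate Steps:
t(Z) = -6 + Z
g(y) = 75 + 5*y (g(y) = 5*(y + (4 - (-6 - 5))) = 5*(y + (4 - 1*(-11))) = 5*(y + (4 + 11)) = 5*(y + 15) = 5*(15 + y) = 75 + 5*y)
N(U, q) = 3 + 65*U/6 (N(U, q) = -3 + (U*(75 + 5*(-2)) + 6**2)/6 = -3 + (U*(75 - 10) + 36)/6 = -3 + (U*65 + 36)/6 = -3 + (65*U + 36)/6 = -3 + (36 + 65*U)/6 = -3 + (6 + 65*U/6) = 3 + 65*U/6)
-N(837, -716) = -(3 + (65/6)*837) = -(3 + 18135/2) = -1*18141/2 = -18141/2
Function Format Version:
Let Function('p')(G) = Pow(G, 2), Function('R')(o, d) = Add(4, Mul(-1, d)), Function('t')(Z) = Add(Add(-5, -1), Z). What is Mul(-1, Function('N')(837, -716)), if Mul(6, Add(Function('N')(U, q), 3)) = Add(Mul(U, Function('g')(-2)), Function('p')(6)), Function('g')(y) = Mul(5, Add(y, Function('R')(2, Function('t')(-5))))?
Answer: Rational(-18141, 2) ≈ -9070.5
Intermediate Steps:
Function('t')(Z) = Add(-6, Z)
Function('g')(y) = Add(75, Mul(5, y)) (Function('g')(y) = Mul(5, Add(y, Add(4, Mul(-1, Add(-6, -5))))) = Mul(5, Add(y, Add(4, Mul(-1, -11)))) = Mul(5, Add(y, Add(4, 11))) = Mul(5, Add(y, 15)) = Mul(5, Add(15, y)) = Add(75, Mul(5, y)))
Function('N')(U, q) = Add(3, Mul(Rational(65, 6), U)) (Function('N')(U, q) = Add(-3, Mul(Rational(1, 6), Add(Mul(U, Add(75, Mul(5, -2))), Pow(6, 2)))) = Add(-3, Mul(Rational(1, 6), Add(Mul(U, Add(75, -10)), 36))) = Add(-3, Mul(Rational(1, 6), Add(Mul(U, 65), 36))) = Add(-3, Mul(Rational(1, 6), Add(Mul(65, U), 36))) = Add(-3, Mul(Rational(1, 6), Add(36, Mul(65, U)))) = Add(-3, Add(6, Mul(Rational(65, 6), U))) = Add(3, Mul(Rational(65, 6), U)))
Mul(-1, Function('N')(837, -716)) = Mul(-1, Add(3, Mul(Rational(65, 6), 837))) = Mul(-1, Add(3, Rational(18135, 2))) = Mul(-1, Rational(18141, 2)) = Rational(-18141, 2)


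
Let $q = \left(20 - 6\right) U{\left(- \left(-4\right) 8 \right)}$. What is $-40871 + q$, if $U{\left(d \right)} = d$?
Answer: $-40423$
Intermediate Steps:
$q = 448$ ($q = \left(20 - 6\right) \left(- \left(-4\right) 8\right) = 14 \left(\left(-1\right) \left(-32\right)\right) = 14 \cdot 32 = 448$)
$-40871 + q = -40871 + 448 = -40423$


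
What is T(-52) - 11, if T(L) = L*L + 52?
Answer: 2745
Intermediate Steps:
T(L) = 52 + L² (T(L) = L² + 52 = 52 + L²)
T(-52) - 11 = (52 + (-52)²) - 11 = (52 + 2704) - 11 = 2756 - 11 = 2745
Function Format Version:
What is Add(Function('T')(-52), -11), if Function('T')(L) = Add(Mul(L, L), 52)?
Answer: 2745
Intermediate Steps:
Function('T')(L) = Add(52, Pow(L, 2)) (Function('T')(L) = Add(Pow(L, 2), 52) = Add(52, Pow(L, 2)))
Add(Function('T')(-52), -11) = Add(Add(52, Pow(-52, 2)), -11) = Add(Add(52, 2704), -11) = Add(2756, -11) = 2745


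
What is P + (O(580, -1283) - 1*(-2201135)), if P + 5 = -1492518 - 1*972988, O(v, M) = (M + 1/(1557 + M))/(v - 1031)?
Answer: -32669648283/123574 ≈ -2.6437e+5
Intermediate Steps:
O(v, M) = (M + 1/(1557 + M))/(-1031 + v)
P = -2465511 (P = -5 + (-1492518 - 1*972988) = -5 + (-1492518 - 972988) = -5 - 2465506 = -2465511)
P + (O(580, -1283) - 1*(-2201135)) = -2465511 + ((1 + (-1283)² + 1557*(-1283))/(-1605267 - 1031*(-1283) + 1557*580 - 1283*580) - 1*(-2201135)) = -2465511 + ((1 + 1646089 - 1997631)/(-1605267 + 1322773 + 903060 - 744140) + 2201135) = -2465511 + (-351541/(-123574) + 2201135) = -2465511 + (-1/123574*(-351541) + 2201135) = -2465511 + (351541/123574 + 2201135) = -2465511 + 272003408031/123574 = -32669648283/123574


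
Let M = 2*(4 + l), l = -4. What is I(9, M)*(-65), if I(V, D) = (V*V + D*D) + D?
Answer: -5265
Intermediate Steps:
M = 0 (M = 2*(4 - 4) = 2*0 = 0)
I(V, D) = D + D² + V² (I(V, D) = (V² + D²) + D = (D² + V²) + D = D + D² + V²)
I(9, M)*(-65) = (0 + 0² + 9²)*(-65) = (0 + 0 + 81)*(-65) = 81*(-65) = -5265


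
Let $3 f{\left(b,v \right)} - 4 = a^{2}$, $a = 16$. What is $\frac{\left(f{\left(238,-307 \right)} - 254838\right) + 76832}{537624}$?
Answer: $- \frac{266879}{806436} \approx -0.33094$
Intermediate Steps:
$f{\left(b,v \right)} = \frac{260}{3}$ ($f{\left(b,v \right)} = \frac{4}{3} + \frac{16^{2}}{3} = \frac{4}{3} + \frac{1}{3} \cdot 256 = \frac{4}{3} + \frac{256}{3} = \frac{260}{3}$)
$\frac{\left(f{\left(238,-307 \right)} - 254838\right) + 76832}{537624} = \frac{\left(\frac{260}{3} - 254838\right) + 76832}{537624} = \left(- \frac{764254}{3} + 76832\right) \frac{1}{537624} = \left(- \frac{533758}{3}\right) \frac{1}{537624} = - \frac{266879}{806436}$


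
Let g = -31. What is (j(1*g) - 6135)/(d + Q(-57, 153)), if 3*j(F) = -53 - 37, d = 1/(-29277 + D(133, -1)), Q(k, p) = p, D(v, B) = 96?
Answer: -179900865/4464692 ≈ -40.294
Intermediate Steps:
d = -1/29181 (d = 1/(-29277 + 96) = 1/(-29181) = -1/29181 ≈ -3.4269e-5)
j(F) = -30 (j(F) = (-53 - 37)/3 = (⅓)*(-90) = -30)
(j(1*g) - 6135)/(d + Q(-57, 153)) = (-30 - 6135)/(-1/29181 + 153) = -6165/4464692/29181 = -6165*29181/4464692 = -179900865/4464692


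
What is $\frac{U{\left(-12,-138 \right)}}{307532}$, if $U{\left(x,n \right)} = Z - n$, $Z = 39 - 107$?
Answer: $\frac{35}{153766} \approx 0.00022762$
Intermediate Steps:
$Z = -68$ ($Z = 39 - 107 = -68$)
$U{\left(x,n \right)} = -68 - n$
$\frac{U{\left(-12,-138 \right)}}{307532} = \frac{-68 - -138}{307532} = \left(-68 + 138\right) \frac{1}{307532} = 70 \cdot \frac{1}{307532} = \frac{35}{153766}$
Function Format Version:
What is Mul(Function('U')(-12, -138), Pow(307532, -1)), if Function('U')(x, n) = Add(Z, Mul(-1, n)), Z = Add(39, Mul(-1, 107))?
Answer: Rational(35, 153766) ≈ 0.00022762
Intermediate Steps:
Z = -68 (Z = Add(39, -107) = -68)
Function('U')(x, n) = Add(-68, Mul(-1, n))
Mul(Function('U')(-12, -138), Pow(307532, -1)) = Mul(Add(-68, Mul(-1, -138)), Pow(307532, -1)) = Mul(Add(-68, 138), Rational(1, 307532)) = Mul(70, Rational(1, 307532)) = Rational(35, 153766)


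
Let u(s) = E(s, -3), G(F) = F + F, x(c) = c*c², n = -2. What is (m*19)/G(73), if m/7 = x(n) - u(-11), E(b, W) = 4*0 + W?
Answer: -665/146 ≈ -4.5548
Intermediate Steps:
x(c) = c³
G(F) = 2*F
E(b, W) = W (E(b, W) = 0 + W = W)
u(s) = -3
m = -35 (m = 7*((-2)³ - 1*(-3)) = 7*(-8 + 3) = 7*(-5) = -35)
(m*19)/G(73) = (-35*19)/((2*73)) = -665/146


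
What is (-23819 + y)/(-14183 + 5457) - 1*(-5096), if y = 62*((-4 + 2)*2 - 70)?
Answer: 44496103/8726 ≈ 5099.3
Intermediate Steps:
y = -4588 (y = 62*(-2*2 - 70) = 62*(-4 - 70) = 62*(-74) = -4588)
(-23819 + y)/(-14183 + 5457) - 1*(-5096) = (-23819 - 4588)/(-14183 + 5457) - 1*(-5096) = -28407/(-8726) + 5096 = -28407*(-1/8726) + 5096 = 28407/8726 + 5096 = 44496103/8726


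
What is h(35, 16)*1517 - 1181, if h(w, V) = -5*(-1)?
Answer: 6404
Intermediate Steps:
h(w, V) = 5
h(35, 16)*1517 - 1181 = 5*1517 - 1181 = 7585 - 1181 = 6404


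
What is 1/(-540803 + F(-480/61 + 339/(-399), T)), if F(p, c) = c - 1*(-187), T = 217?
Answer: -1/540399 ≈ -1.8505e-6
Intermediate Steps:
F(p, c) = 187 + c (F(p, c) = c + 187 = 187 + c)
1/(-540803 + F(-480/61 + 339/(-399), T)) = 1/(-540803 + (187 + 217)) = 1/(-540803 + 404) = 1/(-540399) = -1/540399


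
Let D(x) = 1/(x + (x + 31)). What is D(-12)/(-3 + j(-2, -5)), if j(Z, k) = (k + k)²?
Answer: 1/679 ≈ 0.0014728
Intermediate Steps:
j(Z, k) = 4*k² (j(Z, k) = (2*k)² = 4*k²)
D(x) = 1/(31 + 2*x) (D(x) = 1/(x + (31 + x)) = 1/(31 + 2*x))
D(-12)/(-3 + j(-2, -5)) = 1/((-3 + 4*(-5)²)*(31 + 2*(-12))) = 1/((-3 + 4*25)*(31 - 24)) = 1/((-3 + 100)*7) = (⅐)/97 = (1/97)*(⅐) = 1/679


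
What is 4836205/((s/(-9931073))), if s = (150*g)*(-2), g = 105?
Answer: 9605740979593/6300 ≈ 1.5247e+9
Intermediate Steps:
s = -31500 (s = (150*105)*(-2) = 15750*(-2) = -31500)
4836205/((s/(-9931073))) = 4836205/((-31500/(-9931073))) = 4836205/((-31500*(-1/9931073))) = 4836205/(31500/9931073) = 4836205*(9931073/31500) = 9605740979593/6300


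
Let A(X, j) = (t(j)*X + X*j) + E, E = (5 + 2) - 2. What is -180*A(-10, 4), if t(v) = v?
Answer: 13500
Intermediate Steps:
E = 5 (E = 7 - 2 = 5)
A(X, j) = 5 + 2*X*j (A(X, j) = (j*X + X*j) + 5 = (X*j + X*j) + 5 = 2*X*j + 5 = 5 + 2*X*j)
-180*A(-10, 4) = -180*(5 + 2*(-10)*4) = -180*(5 - 80) = -180*(-75) = 13500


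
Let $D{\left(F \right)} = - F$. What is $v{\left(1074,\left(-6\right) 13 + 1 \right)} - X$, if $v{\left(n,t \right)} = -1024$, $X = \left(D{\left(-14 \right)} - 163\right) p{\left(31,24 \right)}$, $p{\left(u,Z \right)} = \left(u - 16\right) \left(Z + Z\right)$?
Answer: $106256$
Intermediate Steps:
$p{\left(u,Z \right)} = 2 Z \left(-16 + u\right)$ ($p{\left(u,Z \right)} = \left(-16 + u\right) 2 Z = 2 Z \left(-16 + u\right)$)
$X = -107280$ ($X = \left(\left(-1\right) \left(-14\right) - 163\right) 2 \cdot 24 \left(-16 + 31\right) = \left(14 - 163\right) 2 \cdot 24 \cdot 15 = \left(-149\right) 720 = -107280$)
$v{\left(1074,\left(-6\right) 13 + 1 \right)} - X = -1024 - -107280 = -1024 + 107280 = 106256$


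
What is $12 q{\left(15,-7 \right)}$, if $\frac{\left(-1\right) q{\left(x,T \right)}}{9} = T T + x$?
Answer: $-6912$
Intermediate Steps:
$q{\left(x,T \right)} = - 9 x - 9 T^{2}$ ($q{\left(x,T \right)} = - 9 \left(T T + x\right) = - 9 \left(T^{2} + x\right) = - 9 \left(x + T^{2}\right) = - 9 x - 9 T^{2}$)
$12 q{\left(15,-7 \right)} = 12 \left(\left(-9\right) 15 - 9 \left(-7\right)^{2}\right) = 12 \left(-135 - 441\right) = 12 \left(-576\right) = -6912$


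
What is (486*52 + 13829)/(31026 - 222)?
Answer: 39101/30804 ≈ 1.2693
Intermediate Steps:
(486*52 + 13829)/(31026 - 222) = (25272 + 13829)/30804 = 39101*(1/30804) = 39101/30804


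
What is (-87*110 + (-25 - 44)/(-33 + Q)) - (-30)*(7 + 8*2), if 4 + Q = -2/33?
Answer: -10857963/1223 ≈ -8878.1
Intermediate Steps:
Q = -134/33 (Q = -4 - 2/33 = -134/33 ≈ -4.0606)
(-87*110 + (-25 - 44)/(-33 + Q)) - (-30)*(7 + 8*2) = (-87*110 + (-25 - 44)/(-33 - 134/33)) - (-30)*(7 + 8*2) = (-9570 - 69/(-1223/33)) - (-30)*(7 + 16) = (-9570 - 69*(-33/1223)) - (-30)*23 = (-9570 + 2277/1223) - 1*(-690) = -11701833/1223 + 690 = -10857963/1223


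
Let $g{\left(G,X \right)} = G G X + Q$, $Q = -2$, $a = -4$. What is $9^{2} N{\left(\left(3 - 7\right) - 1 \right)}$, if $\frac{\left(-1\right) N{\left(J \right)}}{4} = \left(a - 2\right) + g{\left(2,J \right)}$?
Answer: $9072$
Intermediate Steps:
$g{\left(G,X \right)} = -2 + X G^{2}$ ($g{\left(G,X \right)} = G G X - 2 = G^{2} X - 2 = X G^{2} - 2 = -2 + X G^{2}$)
$N{\left(J \right)} = 32 - 16 J$ ($N{\left(J \right)} = - 4 \left(\left(-4 - 2\right) + \left(-2 + J 2^{2}\right)\right) = - 4 \left(-6 + \left(-2 + J 4\right)\right) = - 4 \left(-6 + \left(-2 + 4 J\right)\right) = - 4 \left(-8 + 4 J\right) = 32 - 16 J$)
$9^{2} N{\left(\left(3 - 7\right) - 1 \right)} = 9^{2} \left(32 - 16 \left(\left(3 - 7\right) - 1\right)\right) = 81 \left(32 - 16 \left(-4 - 1\right)\right) = 81 \left(32 - -80\right) = 81 \left(32 + 80\right) = 81 \cdot 112 = 9072$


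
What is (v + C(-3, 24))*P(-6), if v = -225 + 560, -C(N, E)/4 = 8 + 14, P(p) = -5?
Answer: -1235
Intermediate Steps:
C(N, E) = -88 (C(N, E) = -4*(8 + 14) = -4*22 = -88)
v = 335
(v + C(-3, 24))*P(-6) = (335 - 88)*(-5) = 247*(-5) = -1235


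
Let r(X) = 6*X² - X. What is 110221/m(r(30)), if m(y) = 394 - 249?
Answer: 110221/145 ≈ 760.14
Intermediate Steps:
r(X) = -X + 6*X²
m(y) = 145
110221/m(r(30)) = 110221/145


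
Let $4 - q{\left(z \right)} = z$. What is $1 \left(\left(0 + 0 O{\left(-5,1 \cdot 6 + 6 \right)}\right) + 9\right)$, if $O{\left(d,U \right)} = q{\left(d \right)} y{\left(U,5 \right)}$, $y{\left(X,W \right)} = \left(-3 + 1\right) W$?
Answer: $9$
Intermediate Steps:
$q{\left(z \right)} = 4 - z$
$y{\left(X,W \right)} = - 2 W$
$O{\left(d,U \right)} = -40 + 10 d$ ($O{\left(d,U \right)} = \left(4 - d\right) \left(\left(-2\right) 5\right) = \left(4 - d\right) \left(-10\right) = -40 + 10 d$)
$1 \left(\left(0 + 0 O{\left(-5,1 \cdot 6 + 6 \right)}\right) + 9\right) = 1 \left(\left(0 + 0 \left(-40 + 10 \left(-5\right)\right)\right) + 9\right) = 1 \left(\left(0 + 0 \left(-40 - 50\right)\right) + 9\right) = 1 \left(\left(0 + 0 \left(-90\right)\right) + 9\right) = 1 \left(\left(0 + 0\right) + 9\right) = 1 \left(0 + 9\right) = 1 \cdot 9 = 9$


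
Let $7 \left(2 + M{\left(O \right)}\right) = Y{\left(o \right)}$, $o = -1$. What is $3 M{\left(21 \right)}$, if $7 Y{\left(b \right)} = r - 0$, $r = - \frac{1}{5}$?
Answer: $- \frac{1473}{245} \approx -6.0122$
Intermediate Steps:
$r = - \frac{1}{5}$ ($r = \left(-1\right) \frac{1}{5} = - \frac{1}{5} \approx -0.2$)
$Y{\left(b \right)} = - \frac{1}{35}$ ($Y{\left(b \right)} = \frac{- \frac{1}{5} - 0}{7} = \frac{- \frac{1}{5} + 0}{7} = \frac{1}{7} \left(- \frac{1}{5}\right) = - \frac{1}{35}$)
$M{\left(O \right)} = - \frac{491}{245}$ ($M{\left(O \right)} = -2 + \frac{1}{7} \left(- \frac{1}{35}\right) = -2 - \frac{1}{245} = - \frac{491}{245}$)
$3 M{\left(21 \right)} = 3 \left(- \frac{491}{245}\right) = - \frac{1473}{245}$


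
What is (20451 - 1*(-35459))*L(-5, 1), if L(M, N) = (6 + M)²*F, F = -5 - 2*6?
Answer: -950470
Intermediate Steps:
F = -17 (F = -5 - 1*12 = -5 - 12 = -17)
L(M, N) = -17*(6 + M)² (L(M, N) = (6 + M)²*(-17) = -17*(6 + M)²)
(20451 - 1*(-35459))*L(-5, 1) = (20451 - 1*(-35459))*(-17*(6 - 5)²) = (20451 + 35459)*(-17*1²) = 55910*(-17*1) = 55910*(-17) = -950470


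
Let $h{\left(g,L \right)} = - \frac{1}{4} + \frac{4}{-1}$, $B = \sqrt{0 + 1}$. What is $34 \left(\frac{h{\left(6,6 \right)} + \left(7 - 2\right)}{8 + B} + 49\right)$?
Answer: $\frac{10013}{6} \approx 1668.8$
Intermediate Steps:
$B = 1$ ($B = \sqrt{1} = 1$)
$h{\left(g,L \right)} = - \frac{17}{4}$ ($h{\left(g,L \right)} = \left(-1\right) \frac{1}{4} + 4 \left(-1\right) = - \frac{1}{4} - 4 = - \frac{17}{4}$)
$34 \left(\frac{h{\left(6,6 \right)} + \left(7 - 2\right)}{8 + B} + 49\right) = 34 \left(\frac{- \frac{17}{4} + \left(7 - 2\right)}{8 + 1} + 49\right) = 34 \left(\frac{- \frac{17}{4} + \left(7 - 2\right)}{9} + 49\right) = 34 \left(\left(- \frac{17}{4} + 5\right) \frac{1}{9} + 49\right) = 34 \left(\frac{3}{4} \cdot \frac{1}{9} + 49\right) = 34 \left(\frac{1}{12} + 49\right) = 34 \cdot \frac{589}{12} = \frac{10013}{6}$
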